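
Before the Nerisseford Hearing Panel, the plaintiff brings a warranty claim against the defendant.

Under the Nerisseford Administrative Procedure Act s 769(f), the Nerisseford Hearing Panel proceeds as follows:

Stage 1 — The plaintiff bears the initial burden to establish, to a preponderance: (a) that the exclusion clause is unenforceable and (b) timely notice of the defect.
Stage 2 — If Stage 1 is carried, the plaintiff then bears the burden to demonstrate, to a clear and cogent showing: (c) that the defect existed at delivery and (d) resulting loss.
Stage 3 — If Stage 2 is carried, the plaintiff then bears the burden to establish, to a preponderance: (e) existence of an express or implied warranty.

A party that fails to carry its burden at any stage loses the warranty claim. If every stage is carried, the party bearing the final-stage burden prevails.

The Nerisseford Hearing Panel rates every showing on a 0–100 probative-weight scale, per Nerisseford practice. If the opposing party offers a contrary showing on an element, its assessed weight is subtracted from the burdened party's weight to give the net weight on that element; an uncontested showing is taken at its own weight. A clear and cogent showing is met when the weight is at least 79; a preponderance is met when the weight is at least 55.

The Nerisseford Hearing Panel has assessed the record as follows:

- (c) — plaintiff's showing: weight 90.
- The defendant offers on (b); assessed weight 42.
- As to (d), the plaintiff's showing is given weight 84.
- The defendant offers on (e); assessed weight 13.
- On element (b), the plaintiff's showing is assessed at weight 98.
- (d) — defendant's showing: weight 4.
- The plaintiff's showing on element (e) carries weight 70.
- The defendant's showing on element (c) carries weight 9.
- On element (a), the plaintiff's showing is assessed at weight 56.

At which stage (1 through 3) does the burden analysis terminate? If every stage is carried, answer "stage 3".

stage 3

At Stage 1 the plaintiff must meet a preponderance (weight is at least 55): on (a) the weight is 56, which does reach 55, so (a) meets the standard; on (b) the weight is 98 less the opposing 42 gives net 56, which does reach 55, so (b) meets the standard.
  Stage 1 is satisfied; the plaintiff continues to bear the burden.
At Stage 2 the plaintiff must meet a clear and cogent showing (weight is at least 79): on (c) the weight is 90 less the opposing 9 gives net 81, which does reach 79, so (c) meets the standard; on (d) the weight is 84 less the opposing 4 gives net 80, which does reach 79, so (d) meets the standard.
  Stage 2 is satisfied; the plaintiff continues to bear the burden.
At Stage 3 the plaintiff must meet a preponderance (weight is at least 55): on (e) the weight is 70 less the opposing 13 gives net 57, which does reach 55, so (e) meets the standard.
  All elements met at the final stage.
With every stage satisfied, the plaintiff prevails.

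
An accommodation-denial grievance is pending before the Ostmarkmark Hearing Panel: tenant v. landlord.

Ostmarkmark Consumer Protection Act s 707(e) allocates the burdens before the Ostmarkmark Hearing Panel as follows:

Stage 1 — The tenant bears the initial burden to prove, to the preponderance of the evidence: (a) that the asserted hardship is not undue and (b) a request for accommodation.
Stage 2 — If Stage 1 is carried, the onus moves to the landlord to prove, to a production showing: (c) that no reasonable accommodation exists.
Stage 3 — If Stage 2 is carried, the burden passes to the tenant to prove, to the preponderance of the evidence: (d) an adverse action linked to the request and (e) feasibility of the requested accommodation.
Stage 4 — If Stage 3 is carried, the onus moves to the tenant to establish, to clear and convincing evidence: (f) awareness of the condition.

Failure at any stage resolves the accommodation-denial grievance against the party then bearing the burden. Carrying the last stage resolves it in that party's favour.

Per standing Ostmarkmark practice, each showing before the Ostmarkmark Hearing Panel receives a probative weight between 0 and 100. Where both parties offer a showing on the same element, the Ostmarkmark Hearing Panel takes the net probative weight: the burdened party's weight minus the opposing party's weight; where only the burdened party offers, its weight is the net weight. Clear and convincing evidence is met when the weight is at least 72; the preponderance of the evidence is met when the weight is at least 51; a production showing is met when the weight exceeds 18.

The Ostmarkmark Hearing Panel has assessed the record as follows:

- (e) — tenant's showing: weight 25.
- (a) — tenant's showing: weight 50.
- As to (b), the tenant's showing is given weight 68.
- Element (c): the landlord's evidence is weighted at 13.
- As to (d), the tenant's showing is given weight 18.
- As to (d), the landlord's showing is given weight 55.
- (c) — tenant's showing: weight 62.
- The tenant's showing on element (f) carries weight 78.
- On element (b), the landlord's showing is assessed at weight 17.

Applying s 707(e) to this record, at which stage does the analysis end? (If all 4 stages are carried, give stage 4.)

Stage 1 — burden on tenant; standard: the preponderance of the evidence (weight is at least 51).
    (a): 50 < 51 [not met]
    (b): 68 − 17 = 51 ≥ 51 [met]
  Not every element is met, so the tenant fails to carry Stage 1.
The landlord prevails.

stage 1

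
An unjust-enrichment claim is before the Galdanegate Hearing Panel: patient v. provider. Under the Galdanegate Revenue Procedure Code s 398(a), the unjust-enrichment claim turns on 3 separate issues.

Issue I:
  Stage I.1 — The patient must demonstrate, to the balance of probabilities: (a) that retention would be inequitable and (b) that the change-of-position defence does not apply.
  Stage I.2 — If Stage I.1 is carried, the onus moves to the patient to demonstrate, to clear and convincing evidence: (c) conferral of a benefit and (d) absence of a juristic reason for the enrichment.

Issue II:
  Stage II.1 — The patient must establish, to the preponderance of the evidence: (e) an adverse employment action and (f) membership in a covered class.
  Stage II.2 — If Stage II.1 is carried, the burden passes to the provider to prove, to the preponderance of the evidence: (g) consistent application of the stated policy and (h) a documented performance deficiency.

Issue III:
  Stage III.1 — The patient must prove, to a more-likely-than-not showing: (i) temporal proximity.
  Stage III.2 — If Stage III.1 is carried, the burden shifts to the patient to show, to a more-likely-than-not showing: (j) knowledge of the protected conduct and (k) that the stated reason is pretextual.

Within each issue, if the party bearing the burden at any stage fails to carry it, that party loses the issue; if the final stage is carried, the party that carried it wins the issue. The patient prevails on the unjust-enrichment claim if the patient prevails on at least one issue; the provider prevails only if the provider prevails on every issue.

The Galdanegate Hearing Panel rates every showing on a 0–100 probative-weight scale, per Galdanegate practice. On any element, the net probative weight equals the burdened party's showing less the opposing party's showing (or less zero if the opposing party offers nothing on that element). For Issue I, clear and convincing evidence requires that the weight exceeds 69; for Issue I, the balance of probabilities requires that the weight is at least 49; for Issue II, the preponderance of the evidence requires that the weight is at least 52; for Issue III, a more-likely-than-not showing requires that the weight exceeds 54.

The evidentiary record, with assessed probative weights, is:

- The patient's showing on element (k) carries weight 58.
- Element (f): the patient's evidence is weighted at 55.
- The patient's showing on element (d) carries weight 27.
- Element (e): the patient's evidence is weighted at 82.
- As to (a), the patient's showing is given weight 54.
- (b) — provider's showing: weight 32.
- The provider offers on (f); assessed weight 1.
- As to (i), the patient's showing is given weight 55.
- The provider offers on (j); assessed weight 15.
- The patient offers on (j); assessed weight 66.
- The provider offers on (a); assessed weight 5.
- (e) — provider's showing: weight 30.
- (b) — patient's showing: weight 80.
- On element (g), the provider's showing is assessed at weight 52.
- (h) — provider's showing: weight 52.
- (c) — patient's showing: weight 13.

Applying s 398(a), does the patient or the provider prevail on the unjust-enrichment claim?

— Issue I —
Stage I.1 — burden on patient; standard: the balance of probabilities (weight is at least 49).
    (a): 54 − 5 = 49 ≥ 49 [met]
    (b): 80 − 32 = 48 < 49 [not met]
  Not every element is met, so the patient fails to carry Stage I.1.
The provider prevails on this issue.
— Issue II —
Stage II.1 — burden on patient; standard: the preponderance of the evidence (weight is at least 52).
    (e): 82 − 30 = 52 ≥ 52 [met]
    (f): 55 − 1 = 54 ≥ 52 [met]
  Stage II.1 is satisfied; the onus moves to the provider.
Stage II.2 — burden on provider; standard: the preponderance of the evidence (weight is at least 52).
    (g): 52 ≥ 52 [met]
    (h): 52 ≥ 52 [met]
  Stage II.2 carried; the final stage is satisfied.
With every stage satisfied, the provider prevails on this issue.
— Issue III —
Stage III.1 (patient, a more-likely-than-not showing, weight exceeds 54): (i) 55 > 54 — meets.
  Stage III.1 is satisfied; the patient continues to bear the burden.
Stage III.2 (patient, a more-likely-than-not showing, weight exceeds 54): (j) net 66−15=51 ≤ 54 — fails; (k) 58 > 54 — meets.
  The patient does not carry Stage III.2.
The provider prevails on this issue.
Per-issue: Issue I → provider; Issue II → provider; Issue III → provider. The patient must prevail on at least one issue; overall, the provider prevails.

provider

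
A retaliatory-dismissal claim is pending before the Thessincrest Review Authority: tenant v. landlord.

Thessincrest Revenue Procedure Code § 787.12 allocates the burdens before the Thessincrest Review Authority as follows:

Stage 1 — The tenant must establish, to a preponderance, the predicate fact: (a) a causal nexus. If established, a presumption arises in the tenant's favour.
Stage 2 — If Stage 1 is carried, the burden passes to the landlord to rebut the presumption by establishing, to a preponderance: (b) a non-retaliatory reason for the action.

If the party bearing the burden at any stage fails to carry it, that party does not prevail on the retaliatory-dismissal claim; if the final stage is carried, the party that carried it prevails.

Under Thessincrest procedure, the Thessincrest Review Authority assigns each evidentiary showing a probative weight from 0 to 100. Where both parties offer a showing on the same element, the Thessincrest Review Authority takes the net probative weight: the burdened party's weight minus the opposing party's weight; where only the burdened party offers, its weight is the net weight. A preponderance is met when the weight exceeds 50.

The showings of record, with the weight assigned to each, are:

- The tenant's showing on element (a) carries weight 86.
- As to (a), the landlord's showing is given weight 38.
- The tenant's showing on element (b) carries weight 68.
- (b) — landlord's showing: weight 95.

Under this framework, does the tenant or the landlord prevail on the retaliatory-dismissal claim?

Stage 1 (tenant, a preponderance, weight exceeds 50): (a) net 86−38=48 ≤ 50 — fails.
  Not every element is met, so the tenant fails to carry Stage 1.
The analysis ends at Stage 1; the landlord prevails.

landlord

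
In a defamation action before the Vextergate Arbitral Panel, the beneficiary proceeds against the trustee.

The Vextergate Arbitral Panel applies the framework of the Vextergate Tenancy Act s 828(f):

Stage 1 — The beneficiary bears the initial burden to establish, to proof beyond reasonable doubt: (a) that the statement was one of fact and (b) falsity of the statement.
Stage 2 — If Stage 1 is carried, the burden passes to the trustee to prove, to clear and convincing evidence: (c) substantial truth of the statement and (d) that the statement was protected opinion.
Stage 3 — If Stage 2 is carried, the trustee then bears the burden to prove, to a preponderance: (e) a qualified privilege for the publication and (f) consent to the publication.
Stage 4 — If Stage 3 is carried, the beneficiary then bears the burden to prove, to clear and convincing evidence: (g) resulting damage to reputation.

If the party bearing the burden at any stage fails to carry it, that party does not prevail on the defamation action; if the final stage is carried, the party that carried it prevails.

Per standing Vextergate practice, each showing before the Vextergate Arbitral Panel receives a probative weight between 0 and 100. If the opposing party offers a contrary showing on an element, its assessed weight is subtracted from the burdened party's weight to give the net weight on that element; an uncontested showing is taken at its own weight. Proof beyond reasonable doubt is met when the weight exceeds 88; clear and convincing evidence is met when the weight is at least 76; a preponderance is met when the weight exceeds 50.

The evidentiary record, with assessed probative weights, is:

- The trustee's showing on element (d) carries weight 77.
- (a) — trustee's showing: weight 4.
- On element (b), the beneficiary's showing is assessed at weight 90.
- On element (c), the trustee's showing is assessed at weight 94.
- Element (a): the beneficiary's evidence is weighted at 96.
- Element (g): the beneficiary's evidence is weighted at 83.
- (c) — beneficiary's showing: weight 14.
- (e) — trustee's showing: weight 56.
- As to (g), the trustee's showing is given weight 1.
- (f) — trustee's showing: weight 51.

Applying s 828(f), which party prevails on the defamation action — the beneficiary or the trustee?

Stage 1 (beneficiary, proof beyond reasonable doubt, weight exceeds 88): (a) net 96−4=92 > 88 — meets; (b) 90 > 88 — meets.
  Stage 1 is satisfied; the onus moves to the trustee.
Stage 2 (trustee, clear and convincing evidence, weight is at least 76): (c) net 94−14=80 ≥ 76 — meets; (d) 77 ≥ 76 — meets.
  Stage 2 is satisfied; the trustee continues to bear the burden.
Stage 3 (trustee, a preponderance, weight exceeds 50): (e) 56 > 50 — meets; (f) 51 > 50 — meets.
  Stage 3 carried; the burden shifts to the beneficiary.
Stage 4 (beneficiary, clear and convincing evidence, weight is at least 76): (g) net 83−1=82 ≥ 76 — meets.
  Stage 4 carried; the final stage is satisfied.
All stages carried — the beneficiary prevails.

beneficiary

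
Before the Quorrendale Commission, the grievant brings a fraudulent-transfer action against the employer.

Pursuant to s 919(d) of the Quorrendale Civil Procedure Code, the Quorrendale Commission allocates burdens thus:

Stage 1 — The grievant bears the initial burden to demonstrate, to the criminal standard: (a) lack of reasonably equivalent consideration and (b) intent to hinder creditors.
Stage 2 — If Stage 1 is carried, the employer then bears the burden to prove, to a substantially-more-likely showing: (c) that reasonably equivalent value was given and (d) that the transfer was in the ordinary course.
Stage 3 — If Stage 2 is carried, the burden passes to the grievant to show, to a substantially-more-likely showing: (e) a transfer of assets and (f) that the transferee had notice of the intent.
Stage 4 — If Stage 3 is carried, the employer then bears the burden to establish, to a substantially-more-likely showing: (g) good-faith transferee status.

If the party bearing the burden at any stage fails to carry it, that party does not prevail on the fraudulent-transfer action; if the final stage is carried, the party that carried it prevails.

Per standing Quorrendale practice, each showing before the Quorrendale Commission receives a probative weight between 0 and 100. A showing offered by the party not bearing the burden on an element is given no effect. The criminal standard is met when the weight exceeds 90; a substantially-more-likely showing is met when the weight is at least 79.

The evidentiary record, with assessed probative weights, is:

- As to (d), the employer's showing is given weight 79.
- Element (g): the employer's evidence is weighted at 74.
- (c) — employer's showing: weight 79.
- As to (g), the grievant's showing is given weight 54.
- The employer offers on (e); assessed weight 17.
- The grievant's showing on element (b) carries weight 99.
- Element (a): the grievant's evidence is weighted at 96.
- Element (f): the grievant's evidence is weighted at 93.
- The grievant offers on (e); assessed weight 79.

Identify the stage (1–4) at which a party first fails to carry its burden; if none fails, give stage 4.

Stage 1 — burden on grievant; standard: the criminal standard (weight exceeds 90).
    (a): 96 > 90 [met]
    (b): 99 > 90 [met]
  All elements met. The burden passes to the employer.
Stage 2 — burden on employer; standard: a substantially-more-likely showing (weight is at least 79).
    (c): 79 ≥ 79 [met]
    (d): 79 ≥ 79 [met]
  All elements met. The burden passes to the grievant.
Stage 3 — burden on grievant; standard: a substantially-more-likely showing (weight is at least 79).
    (e): 79 (employer's 17 disregarded) ≥ 79 [met]
    (f): 93 ≥ 79 [met]
  Stage 3 is satisfied; the onus moves to the employer.
Stage 4 — burden on employer; standard: a substantially-more-likely showing (weight is at least 79).
    (g): 74 (grievant's 54 disregarded) < 79 [not met]
  Not every element is met, so the employer fails to carry Stage 4.
So the grievant prevails.

stage 4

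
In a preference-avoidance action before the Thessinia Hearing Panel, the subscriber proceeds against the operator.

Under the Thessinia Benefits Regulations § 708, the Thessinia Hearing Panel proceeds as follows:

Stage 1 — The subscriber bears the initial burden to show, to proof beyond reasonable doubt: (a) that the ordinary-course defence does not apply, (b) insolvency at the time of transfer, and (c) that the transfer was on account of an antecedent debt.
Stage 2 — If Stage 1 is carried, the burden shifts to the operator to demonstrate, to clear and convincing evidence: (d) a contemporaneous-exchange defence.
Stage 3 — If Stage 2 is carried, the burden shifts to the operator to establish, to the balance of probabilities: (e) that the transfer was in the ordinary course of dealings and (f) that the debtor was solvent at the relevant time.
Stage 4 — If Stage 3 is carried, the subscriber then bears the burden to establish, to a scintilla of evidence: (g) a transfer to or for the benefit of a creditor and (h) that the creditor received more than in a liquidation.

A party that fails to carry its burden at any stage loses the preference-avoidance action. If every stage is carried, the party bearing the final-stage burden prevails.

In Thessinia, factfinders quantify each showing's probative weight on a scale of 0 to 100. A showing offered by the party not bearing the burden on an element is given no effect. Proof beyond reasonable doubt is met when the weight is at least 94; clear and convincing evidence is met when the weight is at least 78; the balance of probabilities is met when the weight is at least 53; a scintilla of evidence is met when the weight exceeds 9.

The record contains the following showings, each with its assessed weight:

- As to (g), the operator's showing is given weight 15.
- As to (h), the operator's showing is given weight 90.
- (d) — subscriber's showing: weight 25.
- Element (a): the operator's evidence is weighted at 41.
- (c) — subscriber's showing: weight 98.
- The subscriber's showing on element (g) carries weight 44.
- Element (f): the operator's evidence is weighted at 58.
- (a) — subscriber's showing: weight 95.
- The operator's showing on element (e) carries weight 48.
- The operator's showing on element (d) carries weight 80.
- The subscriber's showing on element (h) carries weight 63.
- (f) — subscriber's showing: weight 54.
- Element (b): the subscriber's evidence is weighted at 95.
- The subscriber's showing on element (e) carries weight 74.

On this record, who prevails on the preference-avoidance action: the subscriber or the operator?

subscriber

At Stage 1 the subscriber must meet proof beyond reasonable doubt (weight is at least 94): on (a) the weight is 95 (the operator's 41 is given no effect), which does reach 94, so (a) meets the standard; on (b) the weight is 95, which does reach 94, so (b) meets the standard; on (c) the weight is 98, which does reach 94, so (c) meets the standard.
  Stage 1 is satisfied; the onus moves to the operator.
At Stage 2 the operator must meet clear and convincing evidence (weight is at least 78): on (d) the weight is 80 (the subscriber's 25 is given no effect), which does reach 78, so (d) meets the standard.
  All elements met. The operator retains the burden for Stage 3.
At Stage 3 the operator must meet the balance of probabilities (weight is at least 53): on (e) the weight is 48 (the subscriber's 74 is given no effect), < 53, so (e) does not meet the standard; on (f) the weight is 58 (the subscriber's 54 is given no effect), ≥ 53, so (f) meets the standard.
  Stage 3 not carried; the operator fails its burden.
The analysis ends at Stage 3; the subscriber prevails.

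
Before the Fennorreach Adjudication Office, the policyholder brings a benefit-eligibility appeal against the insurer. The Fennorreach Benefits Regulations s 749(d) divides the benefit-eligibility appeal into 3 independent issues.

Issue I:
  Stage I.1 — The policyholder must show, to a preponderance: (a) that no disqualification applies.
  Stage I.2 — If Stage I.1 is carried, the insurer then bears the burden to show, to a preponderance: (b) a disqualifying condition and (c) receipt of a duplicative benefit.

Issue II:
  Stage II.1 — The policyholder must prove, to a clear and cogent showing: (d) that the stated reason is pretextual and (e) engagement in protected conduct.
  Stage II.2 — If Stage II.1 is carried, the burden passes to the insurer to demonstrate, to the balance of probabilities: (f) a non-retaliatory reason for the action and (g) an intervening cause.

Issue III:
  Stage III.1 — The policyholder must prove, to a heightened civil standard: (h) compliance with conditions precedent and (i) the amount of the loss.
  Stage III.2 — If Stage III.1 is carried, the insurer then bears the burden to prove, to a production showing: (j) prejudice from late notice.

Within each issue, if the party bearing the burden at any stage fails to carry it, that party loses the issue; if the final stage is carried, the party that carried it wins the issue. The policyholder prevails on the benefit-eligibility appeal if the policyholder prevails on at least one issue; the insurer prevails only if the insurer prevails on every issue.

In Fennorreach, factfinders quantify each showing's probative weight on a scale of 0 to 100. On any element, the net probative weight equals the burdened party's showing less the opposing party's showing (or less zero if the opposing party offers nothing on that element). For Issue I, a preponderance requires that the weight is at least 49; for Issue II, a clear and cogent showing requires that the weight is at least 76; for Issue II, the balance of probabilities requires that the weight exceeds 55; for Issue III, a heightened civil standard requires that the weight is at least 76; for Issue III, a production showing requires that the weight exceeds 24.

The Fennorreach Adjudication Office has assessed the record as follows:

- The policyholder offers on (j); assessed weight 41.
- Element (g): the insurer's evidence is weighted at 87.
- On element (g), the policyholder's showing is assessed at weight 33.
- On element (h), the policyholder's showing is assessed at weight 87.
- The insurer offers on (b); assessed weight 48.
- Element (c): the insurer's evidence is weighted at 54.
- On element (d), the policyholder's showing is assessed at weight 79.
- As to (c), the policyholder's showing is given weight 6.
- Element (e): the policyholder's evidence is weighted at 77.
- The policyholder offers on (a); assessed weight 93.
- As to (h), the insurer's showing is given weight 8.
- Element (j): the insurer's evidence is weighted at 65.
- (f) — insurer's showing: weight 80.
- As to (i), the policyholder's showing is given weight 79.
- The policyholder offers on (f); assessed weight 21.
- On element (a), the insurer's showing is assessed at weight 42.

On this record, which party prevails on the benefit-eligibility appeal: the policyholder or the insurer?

policyholder

— Issue I —
At Stage I.1 the policyholder must meet a preponderance (weight is at least 49): on (a) the weight is 93 less the opposing 42 gives net 51, ≥ 49, so (a) meets the standard.
  Stage I.1 carried; the burden shifts to the insurer.
At Stage I.2 the insurer must meet a preponderance (weight is at least 49): on (b) the weight is 48, which does not reach 49, so (b) does not meet the standard; on (c) the weight is 54 less the opposing 6 gives net 48, < 49, so (c) does not meet the standard.
  Not every element is met, so the insurer fails to carry Stage I.2.
So the policyholder prevails on this issue.
— Issue II —
At Stage II.1 the policyholder must meet a clear and cogent showing (weight is at least 76): on (d) the weight is 79, which does reach 76, so (d) meets the standard; on (e) the weight is 77, ≥ 76, so (e) meets the standard.
  Stage II.1 carried; the burden shifts to the insurer.
At Stage II.2 the insurer must meet the balance of probabilities (weight exceeds 55): on (f) the weight is 80 less the opposing 21 gives net 59, which does exceed 55, so (f) meets the standard; on (g) the weight is 87 less the opposing 33 gives net 54, ≤ 55, so (g) does not meet the standard.
  Stage II.2 not carried; the insurer fails its burden.
The policyholder prevails on this issue.
— Issue III —
Stage III.1 (policyholder, a heightened civil standard, weight is at least 76): (h) net 87−8=79 ≥ 76 — meets; (i) 79 ≥ 76 — meets.
  Stage III.1 carried; the burden shifts to the insurer.
Stage III.2 (insurer, a production showing, weight exceeds 24): (j) net 65−41=24 ≤ 24 — fails.
  Stage III.2 not carried; the insurer fails its burden.
So the policyholder prevails on this issue.
Per-issue: Issue I → policyholder; Issue II → policyholder; Issue III → policyholder. The policyholder must prevail on at least one issue; overall, the policyholder prevails.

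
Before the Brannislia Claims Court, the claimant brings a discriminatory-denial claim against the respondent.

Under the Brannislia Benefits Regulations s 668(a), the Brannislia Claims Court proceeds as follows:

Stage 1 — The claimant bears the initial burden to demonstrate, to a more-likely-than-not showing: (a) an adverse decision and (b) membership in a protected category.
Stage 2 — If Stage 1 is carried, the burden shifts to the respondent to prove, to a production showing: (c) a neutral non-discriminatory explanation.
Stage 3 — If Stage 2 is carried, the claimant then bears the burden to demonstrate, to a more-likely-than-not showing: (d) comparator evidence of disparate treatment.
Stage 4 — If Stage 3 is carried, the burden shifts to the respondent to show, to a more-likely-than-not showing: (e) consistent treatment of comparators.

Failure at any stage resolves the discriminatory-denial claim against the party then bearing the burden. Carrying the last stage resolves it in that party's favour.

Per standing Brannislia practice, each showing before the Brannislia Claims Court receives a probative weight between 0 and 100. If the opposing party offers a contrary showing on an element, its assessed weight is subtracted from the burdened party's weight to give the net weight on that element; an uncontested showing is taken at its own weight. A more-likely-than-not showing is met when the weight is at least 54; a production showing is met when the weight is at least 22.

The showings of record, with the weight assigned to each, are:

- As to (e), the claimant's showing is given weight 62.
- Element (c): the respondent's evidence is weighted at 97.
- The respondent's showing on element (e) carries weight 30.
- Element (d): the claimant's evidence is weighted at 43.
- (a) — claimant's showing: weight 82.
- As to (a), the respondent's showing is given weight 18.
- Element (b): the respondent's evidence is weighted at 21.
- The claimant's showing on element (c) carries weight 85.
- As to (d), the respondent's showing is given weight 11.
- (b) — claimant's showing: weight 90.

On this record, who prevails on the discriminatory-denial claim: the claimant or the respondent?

claimant

Stage 1 — burden on claimant; standard: a more-likely-than-not showing (weight is at least 54).
    (a): 82 − 18 = 64 ≥ 54 [met]
    (b): 90 − 21 = 69 ≥ 54 [met]
  All elements met. The burden passes to the respondent.
Stage 2 — burden on respondent; standard: a production showing (weight is at least 22).
    (c): 97 − 85 = 12 < 22 [not met]
  Stage 2 not carried; the respondent fails its burden.
So the claimant prevails.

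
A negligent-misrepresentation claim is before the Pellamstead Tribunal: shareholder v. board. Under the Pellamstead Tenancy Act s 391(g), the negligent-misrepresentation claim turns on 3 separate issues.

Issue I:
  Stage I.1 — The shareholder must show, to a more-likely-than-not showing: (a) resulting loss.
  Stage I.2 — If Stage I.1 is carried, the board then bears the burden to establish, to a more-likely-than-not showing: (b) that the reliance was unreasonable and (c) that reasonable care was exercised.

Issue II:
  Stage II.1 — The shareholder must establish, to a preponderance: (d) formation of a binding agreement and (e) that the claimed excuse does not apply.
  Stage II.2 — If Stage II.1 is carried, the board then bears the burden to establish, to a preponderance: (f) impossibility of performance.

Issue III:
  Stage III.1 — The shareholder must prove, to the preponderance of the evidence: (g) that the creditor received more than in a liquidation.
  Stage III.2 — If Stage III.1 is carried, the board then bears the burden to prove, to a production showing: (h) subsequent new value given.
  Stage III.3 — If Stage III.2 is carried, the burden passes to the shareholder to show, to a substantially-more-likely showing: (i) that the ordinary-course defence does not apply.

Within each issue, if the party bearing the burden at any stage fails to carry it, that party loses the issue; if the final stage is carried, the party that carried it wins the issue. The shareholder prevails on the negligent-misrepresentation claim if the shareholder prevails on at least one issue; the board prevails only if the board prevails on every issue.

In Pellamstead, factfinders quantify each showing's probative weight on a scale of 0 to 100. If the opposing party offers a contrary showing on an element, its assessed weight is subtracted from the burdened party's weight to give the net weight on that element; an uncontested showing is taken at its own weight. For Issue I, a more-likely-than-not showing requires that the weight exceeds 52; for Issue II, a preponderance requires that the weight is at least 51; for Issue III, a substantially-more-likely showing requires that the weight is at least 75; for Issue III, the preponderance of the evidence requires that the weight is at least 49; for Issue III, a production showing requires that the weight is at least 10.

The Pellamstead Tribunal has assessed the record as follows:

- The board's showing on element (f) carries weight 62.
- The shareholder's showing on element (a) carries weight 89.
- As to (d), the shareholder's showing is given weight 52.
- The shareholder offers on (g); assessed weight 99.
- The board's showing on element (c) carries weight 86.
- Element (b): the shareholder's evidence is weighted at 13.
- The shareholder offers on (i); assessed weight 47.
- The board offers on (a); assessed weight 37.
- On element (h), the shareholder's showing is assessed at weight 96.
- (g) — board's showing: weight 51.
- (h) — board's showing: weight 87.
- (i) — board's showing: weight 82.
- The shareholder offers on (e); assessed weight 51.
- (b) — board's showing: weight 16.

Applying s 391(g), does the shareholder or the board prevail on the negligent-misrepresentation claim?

board

— Issue I —
At Stage I.1 the shareholder must meet a more-likely-than-not showing (weight exceeds 52): on (a) the weight is 89 less the opposing 37 gives net 52, ≤ 52, so (a) does not meet the standard.
  Stage I.1 not carried; the shareholder fails its burden.
The analysis ends at Stage I.1; the board prevails on this issue.
— Issue II —
Stage II.1 (shareholder, a preponderance, weight is at least 51): (d) 52 ≥ 51 — meets; (e) 51 ≥ 51 — meets.
  All elements met. The burden passes to the board.
Stage II.2 (board, a preponderance, weight is at least 51): (f) 62 ≥ 51 — meets.
  Stage II.2 carried; the final stage is satisfied.
All stages carried — the board prevails on this issue.
— Issue III —
At Stage III.1 the shareholder must meet the preponderance of the evidence (weight is at least 49): on (g) the weight is 99 less the opposing 51 gives net 48, which does not reach 49, so (g) does not meet the standard.
  Not every element is met, so the shareholder fails to carry Stage III.1.
The board prevails on this issue.
Per-issue: Issue I → board; Issue II → board; Issue III → board. The shareholder must prevail on at least one issue; overall, the board prevails.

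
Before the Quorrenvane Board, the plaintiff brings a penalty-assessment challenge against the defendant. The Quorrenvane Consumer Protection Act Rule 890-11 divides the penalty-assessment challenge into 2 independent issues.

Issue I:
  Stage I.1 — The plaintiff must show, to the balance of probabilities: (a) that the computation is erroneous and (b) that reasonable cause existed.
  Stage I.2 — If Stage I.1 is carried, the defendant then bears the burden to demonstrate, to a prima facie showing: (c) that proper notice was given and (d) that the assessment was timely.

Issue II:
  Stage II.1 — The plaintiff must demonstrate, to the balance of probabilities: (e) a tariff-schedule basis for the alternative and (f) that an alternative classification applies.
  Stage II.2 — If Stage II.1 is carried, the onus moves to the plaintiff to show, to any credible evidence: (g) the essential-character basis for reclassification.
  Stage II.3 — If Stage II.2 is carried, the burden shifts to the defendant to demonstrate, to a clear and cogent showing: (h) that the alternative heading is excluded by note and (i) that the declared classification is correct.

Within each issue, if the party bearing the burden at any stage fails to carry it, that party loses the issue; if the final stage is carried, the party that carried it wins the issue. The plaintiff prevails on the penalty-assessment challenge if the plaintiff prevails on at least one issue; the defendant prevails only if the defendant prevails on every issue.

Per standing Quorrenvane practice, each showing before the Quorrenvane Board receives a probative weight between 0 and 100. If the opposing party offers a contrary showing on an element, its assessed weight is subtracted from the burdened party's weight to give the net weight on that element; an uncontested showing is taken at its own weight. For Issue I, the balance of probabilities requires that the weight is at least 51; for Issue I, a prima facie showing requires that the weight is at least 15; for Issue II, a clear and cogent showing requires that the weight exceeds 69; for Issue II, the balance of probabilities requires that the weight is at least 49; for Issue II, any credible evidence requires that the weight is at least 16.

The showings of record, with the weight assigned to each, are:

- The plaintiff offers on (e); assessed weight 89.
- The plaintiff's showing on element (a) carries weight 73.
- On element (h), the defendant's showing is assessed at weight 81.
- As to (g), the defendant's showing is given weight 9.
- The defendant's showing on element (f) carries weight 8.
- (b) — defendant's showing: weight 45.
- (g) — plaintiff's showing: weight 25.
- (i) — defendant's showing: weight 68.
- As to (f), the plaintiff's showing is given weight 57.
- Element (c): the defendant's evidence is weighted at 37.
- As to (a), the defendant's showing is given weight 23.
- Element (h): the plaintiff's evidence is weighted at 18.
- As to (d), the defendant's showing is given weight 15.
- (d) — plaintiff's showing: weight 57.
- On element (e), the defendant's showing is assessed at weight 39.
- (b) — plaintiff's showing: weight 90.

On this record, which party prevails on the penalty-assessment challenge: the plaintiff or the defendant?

— Issue I —
Stage I.1 (plaintiff, the balance of probabilities, weight is at least 51): (a) net 73−23=50 < 51 — fails; (b) net 90−45=45 < 51 — fails.
  The plaintiff does not carry Stage I.1.
The defendant prevails on this issue.
— Issue II —
Stage II.1 — burden on plaintiff; standard: the balance of probabilities (weight is at least 49).
    (e): 89 − 39 = 50 ≥ 49 [met]
    (f): 57 − 8 = 49 ≥ 49 [met]
  Stage II.1 carried; the burden remains with the plaintiff.
Stage II.2 — burden on plaintiff; standard: any credible evidence (weight is at least 16).
    (g): 25 − 9 = 16 ≥ 16 [met]
  Stage II.2 is satisfied; the onus moves to the defendant.
Stage II.3 — burden on defendant; standard: a clear and cogent showing (weight exceeds 69).
    (h): 81 − 18 = 63 ≤ 69 [not met]
    (i): 68 ≤ 69 [not met]
  Not every element is met, so the defendant fails to carry Stage II.3.
The analysis ends at Stage II.3; the plaintiff prevails on this issue.
Per-issue: Issue I → defendant; Issue II → plaintiff. The plaintiff must prevail on at least one issue; overall, the plaintiff prevails.

plaintiff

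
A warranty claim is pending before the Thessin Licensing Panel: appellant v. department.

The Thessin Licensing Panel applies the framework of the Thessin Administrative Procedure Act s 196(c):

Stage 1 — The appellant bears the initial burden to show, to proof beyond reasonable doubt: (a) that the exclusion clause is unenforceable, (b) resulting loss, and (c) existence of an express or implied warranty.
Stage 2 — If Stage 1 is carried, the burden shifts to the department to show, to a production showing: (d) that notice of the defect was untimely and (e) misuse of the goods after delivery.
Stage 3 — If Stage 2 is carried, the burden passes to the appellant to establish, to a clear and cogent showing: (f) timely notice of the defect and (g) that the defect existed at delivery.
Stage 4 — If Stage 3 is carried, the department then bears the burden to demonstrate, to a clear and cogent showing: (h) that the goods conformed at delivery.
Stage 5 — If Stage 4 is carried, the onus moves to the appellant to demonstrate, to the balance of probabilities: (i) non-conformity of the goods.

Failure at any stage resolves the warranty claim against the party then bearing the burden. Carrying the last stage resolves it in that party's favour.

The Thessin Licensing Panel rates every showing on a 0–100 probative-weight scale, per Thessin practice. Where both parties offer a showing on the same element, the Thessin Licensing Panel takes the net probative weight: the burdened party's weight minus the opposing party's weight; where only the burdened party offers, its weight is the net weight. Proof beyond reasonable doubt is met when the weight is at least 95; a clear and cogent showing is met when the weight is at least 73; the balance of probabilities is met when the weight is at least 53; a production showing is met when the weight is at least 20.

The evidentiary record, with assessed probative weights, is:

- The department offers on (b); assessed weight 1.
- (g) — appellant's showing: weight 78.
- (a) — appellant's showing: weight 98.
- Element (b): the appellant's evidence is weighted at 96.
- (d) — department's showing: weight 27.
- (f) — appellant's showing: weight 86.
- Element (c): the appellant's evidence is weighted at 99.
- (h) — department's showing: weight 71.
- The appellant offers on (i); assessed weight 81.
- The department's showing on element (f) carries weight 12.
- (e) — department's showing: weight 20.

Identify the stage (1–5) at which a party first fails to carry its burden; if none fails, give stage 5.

stage 4

Stage 1 (appellant, proof beyond reasonable doubt, weight is at least 95): (a) 98 ≥ 95 — meets; (b) net 96−1=95 ≥ 95 — meets; (c) 99 ≥ 95 — meets.
  Stage 1 is satisfied; the onus moves to the department.
Stage 2 (department, a production showing, weight is at least 20): (d) 27 ≥ 20 — meets; (e) 20 ≥ 20 — meets.
  Stage 2 is satisfied; the onus moves to the appellant.
Stage 3 (appellant, a clear and cogent showing, weight is at least 73): (f) net 86−12=74 ≥ 73 — meets; (g) 78 ≥ 73 — meets.
  The appellant carries Stage 3; the department now bears the burden.
Stage 4 (department, a clear and cogent showing, weight is at least 73): (h) 71 < 73 — fails.
  The department does not carry Stage 4.
The analysis ends at Stage 4; the appellant prevails.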